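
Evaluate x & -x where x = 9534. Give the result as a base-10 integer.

2

x = 10010100111110 = 9534
-x (two's complement) = …01101011000010
AND   = 00000000000010 = 2
(x & -x isolates the lowest set bit of x.)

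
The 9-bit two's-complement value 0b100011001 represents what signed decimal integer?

pattern = 100011001 (MSB is 1 ⇒ negative)
Invert: 011100110, add 1 → 011100111 = 231, so the value is -231.
(Equivalently: 281 - 2^9 = 281 - 512 = -231.)

-231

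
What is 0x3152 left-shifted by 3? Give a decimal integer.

101008

0x3152 = 00011000101010010
shift left by 3 → 11000101010010000 = 101008
(equivalently, 12626 × 2^3 = 12626 × 8)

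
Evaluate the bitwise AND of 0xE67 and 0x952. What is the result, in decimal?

0xE67 = 111001100111
0x952 = 100101010010
AND → 100001000010 = 2114

2114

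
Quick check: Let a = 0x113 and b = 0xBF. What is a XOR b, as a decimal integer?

428

0x113 = 100010011
0xBF = 010111111
XOR → 110101100 = 428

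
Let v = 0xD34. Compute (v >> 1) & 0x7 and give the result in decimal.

2

v = 110100110100
Shift right by 1: 11010011010
Mask low 3 bits: 010 = 2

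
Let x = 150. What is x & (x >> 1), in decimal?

2

x = 10010110 = 150
x>>1 = 01001011
AND  = 00000010 = 2
(x & (x >> 1) has a 1 wherever x has two consecutive 1 bits.)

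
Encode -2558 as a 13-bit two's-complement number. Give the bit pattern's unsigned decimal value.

2558 in 13 bits: 0100111111110
Invert: 1011000000001
Add 1:  1011000000010 = 5634
(Check: 2^13 - 2558 = 8192 - 2558 = 5634.)

5634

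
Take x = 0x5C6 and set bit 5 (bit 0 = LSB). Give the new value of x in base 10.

1510

x = 10111000110
bit 5 is currently 0; set it via x | (1 << 5) = x | 32
→ 10111100110 = 1510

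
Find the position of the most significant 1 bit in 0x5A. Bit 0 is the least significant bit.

0x5A = 1011010
The topmost 1 is at position 6 (since 2^6 = 64 ≤ 90 < 128).

6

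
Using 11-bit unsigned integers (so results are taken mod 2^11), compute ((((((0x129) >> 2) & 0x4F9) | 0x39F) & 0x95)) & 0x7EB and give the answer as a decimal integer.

129

0x129 = 00100101001
→ >> 2 → 00001001010 = 74
0x4F9 = 10011111001
→ & → 00001001000 = 72
0x39F = 01110011111
→ | → 01111011111 = 991
0x95 = 00010010101
→ & → 00010010101 = 149
0x7EB = 11111101011
→ & → 00010000001 = 129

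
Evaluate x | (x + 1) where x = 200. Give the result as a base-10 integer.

x = 11001000 = 200
x + 1 = 11001001
OR    = 11001001 = 201
(x | (x + 1) sets the lowest cleared bit.)

201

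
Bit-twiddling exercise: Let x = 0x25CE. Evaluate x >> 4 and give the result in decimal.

0x25CE = 10010111001110
shift right by 4 → 00001001011100 = 604
(equivalently, floor(9678 / 16))

604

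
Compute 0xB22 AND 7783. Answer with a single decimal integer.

0xB22 = 0101100100010
7783 = 1111001100111
AND → 0101000100010 = 2594

2594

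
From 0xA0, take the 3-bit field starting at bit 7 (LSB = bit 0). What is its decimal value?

1

v = 0010100000
Shift right by 7: 001
Mask low 3 bits: 001 = 1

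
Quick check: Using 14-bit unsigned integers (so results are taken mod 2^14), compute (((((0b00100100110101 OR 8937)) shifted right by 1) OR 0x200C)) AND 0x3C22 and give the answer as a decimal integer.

0b00100100110101 = 00100100110101
8937 = 10001011101001
→ OR → 10101111111101 = 11261
→ shifted right by 1 → 01010111111110 = 5630
0x200C = 10000000001100
→ OR → 11010111111110 = 13822
0x3C22 = 11110000100010
→ AND → 11010000100010 = 13346

13346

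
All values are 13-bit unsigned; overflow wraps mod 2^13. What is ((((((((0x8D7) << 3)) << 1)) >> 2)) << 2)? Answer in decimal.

0x8D7 = 0100011010111
→ << 3 (mod 2^13) → 0011010111000 = 1720
→ << 1 (mod 2^13) → 0110101110000 = 3440
→ >> 2 → 0001101011100 = 860
→ << 2 (mod 2^13) → 0110101110000 = 3440

3440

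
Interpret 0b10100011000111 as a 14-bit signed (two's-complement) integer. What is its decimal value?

-5945

pattern = 10100011000111 (MSB is 1 ⇒ negative)
Invert: 01011100111000, add 1 → 01011100111001 = 5945, so the value is -5945.
(Equivalently: 10439 - 2^14 = 10439 - 16384 = -5945.)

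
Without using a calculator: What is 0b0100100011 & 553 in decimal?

33

a = 0100100011
553 = 1000101001
AND → 0000100001 = 33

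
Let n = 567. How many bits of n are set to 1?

567 = 1000110111
Count the 1s: 1 + 1 + 1 + 1 + 1 + 1 = 6

6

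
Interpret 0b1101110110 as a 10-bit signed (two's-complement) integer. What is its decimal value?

pattern = 1101110110 (MSB is 1 ⇒ negative)
Invert: 0010001001, add 1 → 0010001010 = 138, so the value is -138.
(Equivalently: 886 - 2^10 = 886 - 1024 = -138.)

-138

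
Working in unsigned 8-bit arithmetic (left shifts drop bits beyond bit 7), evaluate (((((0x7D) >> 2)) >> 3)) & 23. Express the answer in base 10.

0x7D = 01111101
→ >> 2 → 00011111 = 31
→ >> 3 → 00000011 = 3
23 = 00010111
→ & → 00000011 = 3

3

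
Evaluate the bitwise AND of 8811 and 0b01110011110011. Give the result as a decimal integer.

8811 = 10001001101011
b = 01110011110011
AND → 00000001100011 = 99

99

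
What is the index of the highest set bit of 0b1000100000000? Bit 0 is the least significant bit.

0b1000100000000 = 1000100000000
The topmost 1 is at position 12 (since 2^12 = 4096 ≤ 4352 < 8192).

12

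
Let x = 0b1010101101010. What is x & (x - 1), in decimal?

5480

x = 1010101101010 = 5482
x - 1 = 1010101101001
AND   = 1010101101000 = 5480
(x & (x - 1) clears the lowest set bit of x.)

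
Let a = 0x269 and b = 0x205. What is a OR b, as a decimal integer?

621

0x269 = 1001101001
0x205 = 1000000101
 OR → 1001101101 = 621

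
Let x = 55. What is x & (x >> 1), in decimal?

x = 110111 = 55
x>>1 = 011011
AND  = 010011 = 19
(x & (x >> 1) has a 1 wherever x has two consecutive 1 bits.)

19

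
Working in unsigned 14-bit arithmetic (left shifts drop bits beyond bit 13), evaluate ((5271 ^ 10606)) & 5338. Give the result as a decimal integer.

5271 = 01010010010111
10606 = 10100101101110
→ ^ → 11110111111001 = 15865
5338 = 01010011011010
→ & → 01010011011000 = 5336

5336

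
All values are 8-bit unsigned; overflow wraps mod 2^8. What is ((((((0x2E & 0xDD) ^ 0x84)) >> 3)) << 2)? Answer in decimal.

68

0x2E = 00101110
0xDD = 11011101
→ & → 00001100 = 12
0x84 = 10000100
→ ^ → 10001000 = 136
→ >> 3 → 00010001 = 17
→ << 2 (mod 2^8) → 01000100 = 68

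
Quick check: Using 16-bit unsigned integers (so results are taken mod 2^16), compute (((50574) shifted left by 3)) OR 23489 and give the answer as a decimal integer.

32753

50574 = 1100010110001110
→ shifted left by 3 (mod 2^16) → 0010110001110000 = 11376
23489 = 0101101111000001
→ OR → 0111111111110001 = 32753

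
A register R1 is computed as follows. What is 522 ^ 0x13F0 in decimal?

522 = 0001000001010
0x13F0 = 1001111110000
XOR → 1000111111010 = 4602

4602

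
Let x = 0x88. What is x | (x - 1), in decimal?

143

x = 10001000 = 136
x - 1 = 10000111
OR    = 10001111 = 143
(x | (x - 1) sets all bits below the lowest set bit.)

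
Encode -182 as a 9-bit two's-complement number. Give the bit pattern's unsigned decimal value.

330

182 in 9 bits: 010110110
Invert: 101001001
Add 1:  101001010 = 330
(Check: 2^9 - 182 = 512 - 182 = 330.)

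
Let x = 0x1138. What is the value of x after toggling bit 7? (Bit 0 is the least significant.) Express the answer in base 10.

4536

x = 1000100111000
bit 7 is currently 0; toggle it via x ^ (1 << 7) = x ^ 128
→ 1000110111000 = 4536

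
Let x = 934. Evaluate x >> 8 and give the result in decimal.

3

934 = 1110100110
shift right by 8 → 0000000011 = 3
(equivalently, floor(934 / 256))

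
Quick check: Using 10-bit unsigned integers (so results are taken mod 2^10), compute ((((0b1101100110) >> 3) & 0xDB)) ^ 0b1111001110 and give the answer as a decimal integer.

0b1101100110 = 1101100110
→ >> 3 → 0001101100 = 108
0xDB = 0011011011
→ & → 0001001000 = 72
0b1111001110 = 1111001110
→ ^ → 1110000110 = 902

902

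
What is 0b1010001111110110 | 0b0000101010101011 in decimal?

44031

a = 1010001111110110
b = 0000101010101011
 OR → 1010101111111111 = 44031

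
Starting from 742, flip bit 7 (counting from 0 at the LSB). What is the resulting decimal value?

x = 1011100110
bit 7 is currently 1; toggle it via x ^ (1 << 7) = x ^ 128
→ 1001100110 = 614

614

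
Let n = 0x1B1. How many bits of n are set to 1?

0x1B1 = 110110001
Count the 1s: 1 + 1 + 1 + 1 + 1 = 5

5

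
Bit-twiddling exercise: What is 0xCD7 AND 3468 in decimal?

3204

0xCD7 = 110011010111
3468 = 110110001100
AND → 110010000100 = 3204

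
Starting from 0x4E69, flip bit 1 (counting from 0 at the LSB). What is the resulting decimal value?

x = 100111001101001
bit 1 is currently 0; toggle it via x ^ (1 << 1) = x ^ 2
→ 100111001101011 = 20075

20075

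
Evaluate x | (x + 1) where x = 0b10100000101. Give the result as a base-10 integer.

1287

x = 10100000101 = 1285
x + 1 = 10100000110
OR    = 10100000111 = 1287
(x | (x + 1) sets the lowest cleared bit.)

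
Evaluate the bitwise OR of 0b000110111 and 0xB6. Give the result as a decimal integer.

a = 00110111
0xB6 = 10110110
 OR → 10110111 = 183

183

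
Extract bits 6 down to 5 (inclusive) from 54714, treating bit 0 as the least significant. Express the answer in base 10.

1

v = 1101010110111010
Shift right by 5: 11010101101
Mask low 2 bits: 01 = 1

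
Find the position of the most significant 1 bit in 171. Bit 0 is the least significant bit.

7

171 = 10101011
The topmost 1 is at position 7 (since 2^7 = 128 ≤ 171 < 256).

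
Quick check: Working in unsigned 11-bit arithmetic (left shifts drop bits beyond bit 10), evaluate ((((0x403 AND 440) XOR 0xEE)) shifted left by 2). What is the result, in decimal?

0x403 = 10000000011
440 = 00110111000
→ AND → 00000000000 = 0
0xEE = 00011101110
→ XOR → 00011101110 = 238
→ shifted left by 2 (mod 2^11) → 01110111000 = 952

952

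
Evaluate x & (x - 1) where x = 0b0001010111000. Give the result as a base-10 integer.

x = 1010111000 = 696
x - 1 = 1010110111
AND   = 1010110000 = 688
(x & (x - 1) clears the lowest set bit of x.)

688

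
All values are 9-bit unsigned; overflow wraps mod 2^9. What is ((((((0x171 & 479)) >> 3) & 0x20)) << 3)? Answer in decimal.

256

0x171 = 101110001
479 = 111011111
→ & → 101010001 = 337
→ >> 3 → 000101010 = 42
0x20 = 000100000
→ & → 000100000 = 32
→ << 3 (mod 2^9) → 100000000 = 256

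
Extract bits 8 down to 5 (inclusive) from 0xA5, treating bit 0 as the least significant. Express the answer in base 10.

5

v = 010100101
Shift right by 5: 0101
Mask low 4 bits: 0101 = 5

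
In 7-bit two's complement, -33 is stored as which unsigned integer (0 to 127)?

33 in 7 bits: 0100001
Invert: 1011110
Add 1:  1011111 = 95
(Check: 2^7 - 33 = 128 - 33 = 95.)

95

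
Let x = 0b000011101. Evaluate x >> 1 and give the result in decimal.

x = 11101
shift right by 1 → 01110 = 14
(equivalently, floor(29 / 2))

14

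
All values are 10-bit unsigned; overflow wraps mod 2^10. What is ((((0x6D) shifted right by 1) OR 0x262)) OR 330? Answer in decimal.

0x6D = 0001101101
→ shifted right by 1 → 0000110110 = 54
0x262 = 1001100010
→ OR → 1001110110 = 630
330 = 0101001010
→ OR → 1101111110 = 894

894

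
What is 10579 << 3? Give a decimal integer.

84632

10579 = 00010100101010011
shift left by 3 → 10100101010011000 = 84632
(equivalently, 10579 × 2^3 = 10579 × 8)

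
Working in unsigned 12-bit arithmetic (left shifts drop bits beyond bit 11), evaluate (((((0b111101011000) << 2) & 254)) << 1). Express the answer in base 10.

192

0b111101011000 = 111101011000
→ << 2 (mod 2^12) → 110101100000 = 3424
254 = 000011111110
→ & → 000001100000 = 96
→ << 1 (mod 2^12) → 000011000000 = 192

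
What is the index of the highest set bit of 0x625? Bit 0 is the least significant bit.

0x625 = 11000100101
The topmost 1 is at position 10 (since 2^10 = 1024 ≤ 1573 < 2048).

10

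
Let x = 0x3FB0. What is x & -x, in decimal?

x = 11111110110000 = 16304
-x (two's complement) = …00000001010000
AND   = 00000000010000 = 16
(x & -x isolates the lowest set bit of x.)

16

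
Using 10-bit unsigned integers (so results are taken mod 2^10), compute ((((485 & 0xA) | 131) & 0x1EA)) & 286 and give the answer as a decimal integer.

485 = 0111100101
0xA = 0000001010
→ & → 0000000000 = 0
131 = 0010000011
→ | → 0010000011 = 131
0x1EA = 0111101010
→ & → 0010000010 = 130
286 = 0100011110
→ & → 0000000010 = 2

2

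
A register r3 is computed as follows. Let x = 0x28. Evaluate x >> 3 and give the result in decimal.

0x28 = 101000
shift right by 3 → 000101 = 5
(equivalently, floor(40 / 8))

5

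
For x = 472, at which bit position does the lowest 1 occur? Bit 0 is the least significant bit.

3

472 = 111011000
Trailing zeros: 3, so the lowest set bit is bit 3 (value 8).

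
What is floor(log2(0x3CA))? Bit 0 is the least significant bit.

0x3CA = 1111001010
The topmost 1 is at position 9 (since 2^9 = 512 ≤ 970 < 1024).

9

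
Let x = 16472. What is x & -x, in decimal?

x = 100000001011000 = 16472
-x (two's complement) = …011111110101000
AND   = 000000000001000 = 8
(x & -x isolates the lowest set bit of x.)

8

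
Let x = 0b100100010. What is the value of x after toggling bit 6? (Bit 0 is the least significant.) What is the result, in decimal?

354

x = 100100010
bit 6 is currently 0; toggle it via x ^ (1 << 6) = x ^ 64
→ 101100010 = 354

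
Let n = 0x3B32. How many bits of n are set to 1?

0x3B32 = 11101100110010
Count the 1s: 1 + 1 + 1 + 1 + 1 + 1 + 1 + 1 = 8

8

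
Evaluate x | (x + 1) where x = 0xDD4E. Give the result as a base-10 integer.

x = 1101110101001110 = 56654
x + 1 = 1101110101001111
OR    = 1101110101001111 = 56655
(x | (x + 1) sets the lowest cleared bit.)

56655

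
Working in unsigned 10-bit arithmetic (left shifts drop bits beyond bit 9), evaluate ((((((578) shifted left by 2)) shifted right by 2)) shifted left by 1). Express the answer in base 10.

578 = 1001000010
→ shifted left by 2 (mod 2^10) → 0100001000 = 264
→ shifted right by 2 → 0001000010 = 66
→ shifted left by 1 (mod 2^10) → 0010000100 = 132

132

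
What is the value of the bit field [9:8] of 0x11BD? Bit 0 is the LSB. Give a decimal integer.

1

v = 1000110111101
Shift right by 8: 10001
Mask low 2 bits: 01 = 1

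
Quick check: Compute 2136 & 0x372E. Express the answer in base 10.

8

2136 = 00100001011000
0x372E = 11011100101110
AND → 00000000001000 = 8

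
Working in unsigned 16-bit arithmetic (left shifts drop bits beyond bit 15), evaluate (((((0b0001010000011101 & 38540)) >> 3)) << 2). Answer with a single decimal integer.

0b0001010000011101 = 0001010000011101
38540 = 1001011010001100
→ & → 0001010000001100 = 5132
→ >> 3 → 0000001010000001 = 641
→ << 2 (mod 2^16) → 0000101000000100 = 2564

2564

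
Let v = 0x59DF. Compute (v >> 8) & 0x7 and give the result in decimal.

1

v = 0101100111011111
Shift right by 8: 01011001
Mask low 3 bits: 001 = 1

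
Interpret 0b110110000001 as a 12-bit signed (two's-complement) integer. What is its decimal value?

pattern = 110110000001 (MSB is 1 ⇒ negative)
Invert: 001001111110, add 1 → 001001111111 = 639, so the value is -639.
(Equivalently: 3457 - 2^12 = 3457 - 4096 = -639.)

-639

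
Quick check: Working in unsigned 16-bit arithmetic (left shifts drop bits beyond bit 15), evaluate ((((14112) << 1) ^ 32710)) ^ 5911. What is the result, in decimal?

1681

14112 = 0011011100100000
→ << 1 (mod 2^16) → 0110111001000000 = 28224
32710 = 0111111111000110
→ ^ → 0001000110000110 = 4486
5911 = 0001011100010111
→ ^ → 0000011010010001 = 1681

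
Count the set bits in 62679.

11

62679 = 1111010011010111
Count the 1s: 1 + 1 + 1 + 1 + 1 + 1 + 1 + 1 + 1 + 1 + 1 = 11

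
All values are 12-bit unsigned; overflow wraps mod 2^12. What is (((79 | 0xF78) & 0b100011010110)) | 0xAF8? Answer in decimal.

2814

79 = 000001001111
0xF78 = 111101111000
→ | → 111101111111 = 3967
0b100011010110 = 100011010110
→ & → 100001010110 = 2134
0xAF8 = 101011111000
→ | → 101011111110 = 2814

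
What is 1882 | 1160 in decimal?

2010

1882 = 11101011010
1160 = 10010001000
 OR → 11111011010 = 2010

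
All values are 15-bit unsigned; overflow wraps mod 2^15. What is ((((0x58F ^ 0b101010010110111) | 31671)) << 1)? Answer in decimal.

30590

0x58F = 000010110001111
0b101010010110111 = 101010010110111
→ ^ → 101000100111000 = 20792
31671 = 111101110110111
→ | → 111101110111111 = 31679
→ << 1 (mod 2^15) → 111011101111110 = 30590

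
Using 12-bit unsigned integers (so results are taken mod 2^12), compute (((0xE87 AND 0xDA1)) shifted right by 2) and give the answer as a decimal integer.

800

0xE87 = 111010000111
0xDA1 = 110110100001
→ AND → 110010000001 = 3201
→ shifted right by 2 → 001100100000 = 800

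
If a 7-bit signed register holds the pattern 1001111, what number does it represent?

pattern = 1001111 (MSB is 1 ⇒ negative)
Invert: 0110000, add 1 → 0110001 = 49, so the value is -49.
(Equivalently: 79 - 2^7 = 79 - 128 = -49.)

-49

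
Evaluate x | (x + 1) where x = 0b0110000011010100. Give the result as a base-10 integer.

x = 110000011010100 = 24788
x + 1 = 110000011010101
OR    = 110000011010101 = 24789
(x | (x + 1) sets the lowest cleared bit.)

24789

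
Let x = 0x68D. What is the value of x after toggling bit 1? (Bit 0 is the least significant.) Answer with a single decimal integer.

x = 0011010001101
bit 1 is currently 0; toggle it via x ^ (1 << 1) = x ^ 2
→ 0011010001111 = 1679

1679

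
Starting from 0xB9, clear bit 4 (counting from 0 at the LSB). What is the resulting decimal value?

169

x = 0000000010111001
bit 4 is currently 1; clear it via x & ~(1 << 4) = x & ~16
→ 0000000010101001 = 169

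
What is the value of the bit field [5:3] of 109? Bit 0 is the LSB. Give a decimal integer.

5

v = 001101101
Shift right by 3: 001101
Mask low 3 bits: 101 = 5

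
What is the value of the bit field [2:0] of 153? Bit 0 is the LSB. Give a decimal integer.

1

v = 0010011001
Shift right by 0: 0010011001
Mask low 3 bits: 001 = 1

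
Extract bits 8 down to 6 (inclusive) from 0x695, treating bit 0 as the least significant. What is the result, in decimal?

2

v = 11010010101
Shift right by 6: 11010
Mask low 3 bits: 010 = 2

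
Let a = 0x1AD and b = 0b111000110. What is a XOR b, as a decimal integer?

107

0x1AD = 110101101
b = 111000110
XOR → 001101011 = 107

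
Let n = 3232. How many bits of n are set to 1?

4

3232 = 110010100000
Count the 1s: 1 + 1 + 1 + 1 = 4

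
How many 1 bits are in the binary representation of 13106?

7

13106 = 11001100110010
Count the 1s: 1 + 1 + 1 + 1 + 1 + 1 + 1 = 7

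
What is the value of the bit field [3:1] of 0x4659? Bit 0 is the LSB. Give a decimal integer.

v = 0100011001011001
Shift right by 1: 010001100101100
Mask low 3 bits: 100 = 4

4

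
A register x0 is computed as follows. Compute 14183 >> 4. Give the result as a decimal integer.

14183 = 11011101100111
shift right by 4 → 00001101110110 = 886
(equivalently, floor(14183 / 16))

886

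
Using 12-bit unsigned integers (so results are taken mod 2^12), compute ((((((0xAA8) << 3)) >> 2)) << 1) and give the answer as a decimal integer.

0xAA8 = 101010101000
→ << 3 (mod 2^12) → 010101000000 = 1344
→ >> 2 → 000101010000 = 336
→ << 1 (mod 2^12) → 001010100000 = 672

672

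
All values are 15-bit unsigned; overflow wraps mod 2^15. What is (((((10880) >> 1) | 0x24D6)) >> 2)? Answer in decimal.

10880 = 010101010000000
→ >> 1 → 001010101000000 = 5440
0x24D6 = 010010011010110
→ | → 011010111010110 = 13782
→ >> 2 → 000110101110101 = 3445

3445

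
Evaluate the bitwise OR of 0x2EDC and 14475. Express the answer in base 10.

16095

0x2EDC = 10111011011100
14475 = 11100010001011
 OR → 11111011011111 = 16095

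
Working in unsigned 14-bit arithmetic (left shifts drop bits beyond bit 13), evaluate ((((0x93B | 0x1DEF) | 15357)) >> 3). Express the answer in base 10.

0x93B = 00100100111011
0x1DEF = 01110111101111
→ | → 01110111111111 = 7679
15357 = 11101111111101
→ | → 11111111111111 = 16383
→ >> 3 → 00011111111111 = 2047

2047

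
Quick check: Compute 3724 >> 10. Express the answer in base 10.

3

3724 = 111010001100
shift right by 10 → 000000000011 = 3
(equivalently, floor(3724 / 1024))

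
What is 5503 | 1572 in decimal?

5503 = 1010101111111
1572 = 0011000100100
 OR → 1011101111111 = 6015

6015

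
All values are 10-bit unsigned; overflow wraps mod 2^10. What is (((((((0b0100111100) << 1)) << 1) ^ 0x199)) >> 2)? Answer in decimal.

90

0b0100111100 = 0100111100
→ << 1 (mod 2^10) → 1001111000 = 632
→ << 1 (mod 2^10) → 0011110000 = 240
0x199 = 0110011001
→ ^ → 0101101001 = 361
→ >> 2 → 0001011010 = 90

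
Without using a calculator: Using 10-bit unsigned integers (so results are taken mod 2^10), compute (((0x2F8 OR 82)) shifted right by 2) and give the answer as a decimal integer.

0x2F8 = 1011111000
82 = 0001010010
→ OR → 1011111010 = 762
→ shifted right by 2 → 0010111110 = 190

190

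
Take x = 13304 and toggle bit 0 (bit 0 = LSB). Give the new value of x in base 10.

13305

x = 11001111111000
bit 0 is currently 0; toggle it via x ^ (1 << 0) = x ^ 1
→ 11001111111001 = 13305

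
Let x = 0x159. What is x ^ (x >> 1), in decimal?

x = 101011001 = 345
x>>1 = 010101100
XOR  = 111110101 = 501
(x ^ (x >> 1) gives the standard binary-reflected Gray code of x.)

501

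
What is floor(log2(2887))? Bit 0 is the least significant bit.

2887 = 101101000111
The topmost 1 is at position 11 (since 2^11 = 2048 ≤ 2887 < 4096).

11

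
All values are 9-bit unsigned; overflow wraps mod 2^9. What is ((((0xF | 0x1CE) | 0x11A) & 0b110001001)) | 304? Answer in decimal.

0xF = 000001111
0x1CE = 111001110
→ | → 111001111 = 463
0x11A = 100011010
→ | → 111011111 = 479
0b110001001 = 110001001
→ & → 110001001 = 393
304 = 100110000
→ | → 110111001 = 441

441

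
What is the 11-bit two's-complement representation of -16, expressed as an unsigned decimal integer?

2032

16 in 11 bits: 00000010000
Invert: 11111101111
Add 1:  11111110000 = 2032
(Check: 2^11 - 16 = 2048 - 16 = 2032.)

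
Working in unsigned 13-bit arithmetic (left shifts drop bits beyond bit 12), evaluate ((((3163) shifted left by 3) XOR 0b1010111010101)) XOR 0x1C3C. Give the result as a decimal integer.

2865

3163 = 0110001011011
→ shifted left by 3 (mod 2^13) → 0001011011000 = 728
0b1010111010101 = 1010111010101
→ XOR → 1011100001101 = 5901
0x1C3C = 1110000111100
→ XOR → 0101100110001 = 2865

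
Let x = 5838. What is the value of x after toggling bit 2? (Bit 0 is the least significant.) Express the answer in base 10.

5834

x = 001011011001110
bit 2 is currently 1; toggle it via x ^ (1 << 2) = x ^ 4
→ 001011011001010 = 5834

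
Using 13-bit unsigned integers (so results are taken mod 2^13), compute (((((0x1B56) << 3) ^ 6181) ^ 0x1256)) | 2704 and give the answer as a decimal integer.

0x1B56 = 1101101010110
→ << 3 (mod 2^13) → 1101010110000 = 6832
6181 = 1100000100101
→ ^ → 0001010010101 = 661
0x1256 = 1001001010110
→ ^ → 1000011000011 = 4291
2704 = 0101010010000
→ | → 1101011010011 = 6867

6867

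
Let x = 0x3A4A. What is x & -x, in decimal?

x = 11101001001010 = 14922
-x (two's complement) = …00010110110110
AND   = 00000000000010 = 2
(x & -x isolates the lowest set bit of x.)

2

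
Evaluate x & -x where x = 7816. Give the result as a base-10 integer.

x = 1111010001000 = 7816
-x (two's complement) = …0000101111000
AND   = 0000000001000 = 8
(x & -x isolates the lowest set bit of x.)

8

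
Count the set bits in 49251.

49251 = 1100000001100011
Count the 1s: 1 + 1 + 1 + 1 + 1 + 1 = 6

6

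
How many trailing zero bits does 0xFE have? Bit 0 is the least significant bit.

1

0xFE = 11111110
Trailing zeros: 1, so the lowest set bit is bit 1 (value 2).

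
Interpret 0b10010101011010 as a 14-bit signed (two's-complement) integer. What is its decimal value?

-6822

pattern = 10010101011010 (MSB is 1 ⇒ negative)
Invert: 01101010100101, add 1 → 01101010100110 = 6822, so the value is -6822.
(Equivalently: 9562 - 2^14 = 9562 - 16384 = -6822.)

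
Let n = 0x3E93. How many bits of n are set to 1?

9

0x3E93 = 11111010010011
Count the 1s: 1 + 1 + 1 + 1 + 1 + 1 + 1 + 1 + 1 = 9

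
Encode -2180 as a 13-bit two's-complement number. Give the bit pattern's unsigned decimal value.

6012

2180 in 13 bits: 0100010000100
Invert: 1011101111011
Add 1:  1011101111100 = 6012
(Check: 2^13 - 2180 = 8192 - 2180 = 6012.)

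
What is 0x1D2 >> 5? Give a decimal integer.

0x1D2 = 111010010
shift right by 5 → 000001110 = 14
(equivalently, floor(466 / 32))

14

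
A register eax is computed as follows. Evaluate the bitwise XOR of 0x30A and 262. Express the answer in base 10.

524

0x30A = 1100001010
262 = 0100000110
XOR → 1000001100 = 524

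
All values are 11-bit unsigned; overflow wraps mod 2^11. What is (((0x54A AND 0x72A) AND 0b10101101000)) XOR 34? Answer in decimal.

1322

0x54A = 10101001010
0x72A = 11100101010
→ AND → 10100001010 = 1290
0b10101101000 = 10101101000
→ AND → 10100001000 = 1288
34 = 00000100010
→ XOR → 10100101010 = 1322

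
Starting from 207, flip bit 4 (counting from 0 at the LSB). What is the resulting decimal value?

x = 11001111
bit 4 is currently 0; toggle it via x ^ (1 << 4) = x ^ 16
→ 11011111 = 223

223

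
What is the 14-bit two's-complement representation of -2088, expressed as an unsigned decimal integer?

14296

2088 in 14 bits: 00100000101000
Invert: 11011111010111
Add 1:  11011111011000 = 14296
(Check: 2^14 - 2088 = 16384 - 2088 = 14296.)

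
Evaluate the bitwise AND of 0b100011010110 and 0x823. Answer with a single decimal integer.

a = 100011010110
0x823 = 100000100011
AND → 100000000010 = 2050

2050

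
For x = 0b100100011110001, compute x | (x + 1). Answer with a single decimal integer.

x = 100100011110001 = 18673
x + 1 = 100100011110010
OR    = 100100011110011 = 18675
(x | (x + 1) sets the lowest cleared bit.)

18675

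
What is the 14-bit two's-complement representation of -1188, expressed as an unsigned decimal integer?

15196

1188 in 14 bits: 00010010100100
Invert: 11101101011011
Add 1:  11101101011100 = 15196
(Check: 2^14 - 1188 = 16384 - 1188 = 15196.)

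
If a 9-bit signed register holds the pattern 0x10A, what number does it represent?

-246

pattern = 100001010 (MSB is 1 ⇒ negative)
Invert: 011110101, add 1 → 011110110 = 246, so the value is -246.
(Equivalently: 266 - 2^9 = 266 - 512 = -246.)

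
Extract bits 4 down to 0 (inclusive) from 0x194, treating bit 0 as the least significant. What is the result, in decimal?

v = 0000110010100
Shift right by 0: 0000110010100
Mask low 5 bits: 10100 = 20

20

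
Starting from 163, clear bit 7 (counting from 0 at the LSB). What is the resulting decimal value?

35

x = 010100011
bit 7 is currently 1; clear it via x & ~(1 << 7) = x & ~128
→ 000100011 = 35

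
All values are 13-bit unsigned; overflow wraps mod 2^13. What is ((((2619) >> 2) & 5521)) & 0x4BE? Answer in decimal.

2619 = 0101000111011
→ >> 2 → 0001010001110 = 654
5521 = 1010110010001
→ & → 0000010000000 = 128
0x4BE = 0010010111110
→ & → 0000010000000 = 128

128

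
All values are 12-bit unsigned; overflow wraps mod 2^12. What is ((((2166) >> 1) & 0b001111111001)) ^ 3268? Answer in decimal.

3325

2166 = 100001110110
→ >> 1 → 010000111011 = 1083
0b001111111001 = 001111111001
→ & → 000000111001 = 57
3268 = 110011000100
→ ^ → 110011111101 = 3325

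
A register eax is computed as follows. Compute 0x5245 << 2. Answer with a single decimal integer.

0x5245 = 00101001001000101
shift left by 2 → 10100100100010100 = 84244
(equivalently, 21061 × 2^2 = 21061 × 4)

84244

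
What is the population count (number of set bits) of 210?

4

210 = 11010010
Count the 1s: 1 + 1 + 1 + 1 = 4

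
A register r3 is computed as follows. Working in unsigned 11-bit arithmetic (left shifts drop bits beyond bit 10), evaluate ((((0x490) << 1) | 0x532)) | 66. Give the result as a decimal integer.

0x490 = 10010010000
→ << 1 (mod 2^11) → 00100100000 = 288
0x532 = 10100110010
→ | → 10100110010 = 1330
66 = 00001000010
→ | → 10101110010 = 1394

1394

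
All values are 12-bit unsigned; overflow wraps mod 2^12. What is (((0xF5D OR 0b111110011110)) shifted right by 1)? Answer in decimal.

0xF5D = 111101011101
0b111110011110 = 111110011110
→ OR → 111111011111 = 4063
→ shifted right by 1 → 011111101111 = 2031

2031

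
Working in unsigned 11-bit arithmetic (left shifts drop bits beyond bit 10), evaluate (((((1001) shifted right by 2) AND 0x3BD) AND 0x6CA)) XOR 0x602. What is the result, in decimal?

1674

1001 = 01111101001
→ shifted right by 2 → 00011111010 = 250
0x3BD = 01110111101
→ AND → 00010111000 = 184
0x6CA = 11011001010
→ AND → 00010001000 = 136
0x602 = 11000000010
→ XOR → 11010001010 = 1674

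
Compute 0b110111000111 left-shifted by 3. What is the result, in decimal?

x = 000110111000111
shift left by 3 → 110111000111000 = 28216
(equivalently, 3527 × 2^3 = 3527 × 8)

28216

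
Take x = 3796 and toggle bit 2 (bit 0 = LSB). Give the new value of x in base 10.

3792

x = 111011010100
bit 2 is currently 1; toggle it via x ^ (1 << 2) = x ^ 4
→ 111011010000 = 3792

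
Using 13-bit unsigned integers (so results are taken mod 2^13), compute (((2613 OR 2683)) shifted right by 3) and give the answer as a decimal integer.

2613 = 0101000110101
2683 = 0101001111011
→ OR → 0101001111111 = 2687
→ shifted right by 3 → 0000101001111 = 335

335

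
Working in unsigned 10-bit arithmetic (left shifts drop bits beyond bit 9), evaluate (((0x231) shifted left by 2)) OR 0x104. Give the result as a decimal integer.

0x231 = 1000110001
→ shifted left by 2 (mod 2^10) → 0011000100 = 196
0x104 = 0100000100
→ OR → 0111000100 = 452

452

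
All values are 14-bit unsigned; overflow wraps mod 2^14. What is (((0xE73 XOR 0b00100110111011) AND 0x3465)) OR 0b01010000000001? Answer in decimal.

0xE73 = 00111001110011
0b00100110111011 = 00100110111011
→ XOR → 00011111001000 = 1992
0x3465 = 11010001100101
→ AND → 00010001000000 = 1088
0b01010000000001 = 01010000000001
→ OR → 01010001000001 = 5185

5185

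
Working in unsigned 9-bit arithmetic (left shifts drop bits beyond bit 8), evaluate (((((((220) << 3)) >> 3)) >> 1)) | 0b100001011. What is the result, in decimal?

220 = 011011100
→ << 3 (mod 2^9) → 011100000 = 224
→ >> 3 → 000011100 = 28
→ >> 1 → 000001110 = 14
0b100001011 = 100001011
→ | → 100001111 = 271

271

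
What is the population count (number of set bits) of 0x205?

3

0x205 = 1000000101
Count the 1s: 1 + 1 + 1 = 3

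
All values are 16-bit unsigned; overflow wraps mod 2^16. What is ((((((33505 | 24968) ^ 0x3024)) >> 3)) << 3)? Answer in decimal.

54216

33505 = 1000001011100001
24968 = 0110000110001000
→ | → 1110001111101001 = 58345
0x3024 = 0011000000100100
→ ^ → 1101001111001101 = 54221
→ >> 3 → 0001101001111001 = 6777
→ << 3 (mod 2^16) → 1101001111001000 = 54216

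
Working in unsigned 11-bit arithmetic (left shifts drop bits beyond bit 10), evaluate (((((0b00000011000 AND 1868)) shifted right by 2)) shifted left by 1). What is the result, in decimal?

4

0b00000011000 = 00000011000
1868 = 11101001100
→ AND → 00000001000 = 8
→ shifted right by 2 → 00000000010 = 2
→ shifted left by 1 (mod 2^11) → 00000000100 = 4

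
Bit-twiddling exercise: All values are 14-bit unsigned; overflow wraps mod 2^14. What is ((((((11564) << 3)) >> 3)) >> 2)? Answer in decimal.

11564 = 10110100101100
→ << 3 (mod 2^14) → 10100101100000 = 10592
→ >> 3 → 00010100101100 = 1324
→ >> 2 → 00000101001011 = 331

331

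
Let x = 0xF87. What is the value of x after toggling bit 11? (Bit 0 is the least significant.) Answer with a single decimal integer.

x = 111110000111
bit 11 is currently 1; toggle it via x ^ (1 << 11) = x ^ 2048
→ 011110000111 = 1927

1927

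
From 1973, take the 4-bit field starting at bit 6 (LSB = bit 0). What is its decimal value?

14

v = 11110110101
Shift right by 6: 11110
Mask low 4 bits: 1110 = 14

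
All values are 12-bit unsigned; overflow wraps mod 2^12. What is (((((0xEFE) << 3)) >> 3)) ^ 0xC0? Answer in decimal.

62

0xEFE = 111011111110
→ << 3 (mod 2^12) → 011111110000 = 2032
→ >> 3 → 000011111110 = 254
0xC0 = 000011000000
→ ^ → 000000111110 = 62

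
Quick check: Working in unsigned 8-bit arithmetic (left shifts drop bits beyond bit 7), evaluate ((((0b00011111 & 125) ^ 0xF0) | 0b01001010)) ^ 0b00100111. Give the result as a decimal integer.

0b00011111 = 00011111
125 = 01111101
→ & → 00011101 = 29
0xF0 = 11110000
→ ^ → 11101101 = 237
0b01001010 = 01001010
→ | → 11101111 = 239
0b00100111 = 00100111
→ ^ → 11001000 = 200

200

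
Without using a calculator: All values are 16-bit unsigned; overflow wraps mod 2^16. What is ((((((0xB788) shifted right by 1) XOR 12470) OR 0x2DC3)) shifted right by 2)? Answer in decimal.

7164

0xB788 = 1011011110001000
→ shifted right by 1 → 0101101111000100 = 23492
12470 = 0011000010110110
→ XOR → 0110101101110010 = 27506
0x2DC3 = 0010110111000011
→ OR → 0110111111110011 = 28659
→ shifted right by 2 → 0001101111111100 = 7164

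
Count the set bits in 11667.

8

11667 = 10110110010011
Count the 1s: 1 + 1 + 1 + 1 + 1 + 1 + 1 + 1 = 8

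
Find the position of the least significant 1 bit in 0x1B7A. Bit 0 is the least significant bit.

1

0x1B7A = 1101101111010
Trailing zeros: 1, so the lowest set bit is bit 1 (value 2).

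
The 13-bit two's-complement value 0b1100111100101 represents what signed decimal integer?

pattern = 1100111100101 (MSB is 1 ⇒ negative)
Invert: 0011000011010, add 1 → 0011000011011 = 1563, so the value is -1563.
(Equivalently: 6629 - 2^13 = 6629 - 8192 = -1563.)

-1563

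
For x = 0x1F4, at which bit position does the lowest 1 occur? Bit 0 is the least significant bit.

2

0x1F4 = 111110100
Trailing zeros: 2, so the lowest set bit is bit 2 (value 4).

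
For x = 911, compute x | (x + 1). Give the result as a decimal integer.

x = 1110001111 = 911
x + 1 = 1110010000
OR    = 1110011111 = 927
(x | (x + 1) sets the lowest cleared bit.)

927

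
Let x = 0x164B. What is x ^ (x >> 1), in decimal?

7534

x = 1011001001011 = 5707
x>>1 = 0101100100101
XOR  = 1110101101110 = 7534
(x ^ (x >> 1) gives the standard binary-reflected Gray code of x.)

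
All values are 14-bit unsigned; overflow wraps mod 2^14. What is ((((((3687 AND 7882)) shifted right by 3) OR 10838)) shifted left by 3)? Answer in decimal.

7920

3687 = 00111001100111
7882 = 01111011001010
→ AND → 00111001000010 = 3650
→ shifted right by 3 → 00000111001000 = 456
10838 = 10101001010110
→ OR → 10101111011110 = 11230
→ shifted left by 3 (mod 2^14) → 01111011110000 = 7920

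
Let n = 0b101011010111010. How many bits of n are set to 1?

9

n = 101011010111010
Count the 1s: 1 + 1 + 1 + 1 + 1 + 1 + 1 + 1 + 1 = 9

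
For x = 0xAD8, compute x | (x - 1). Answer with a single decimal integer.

x = 101011011000 = 2776
x - 1 = 101011010111
OR    = 101011011111 = 2783
(x | (x - 1) sets all bits below the lowest set bit.)

2783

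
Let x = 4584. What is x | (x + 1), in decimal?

4585

x = 1000111101000 = 4584
x + 1 = 1000111101001
OR    = 1000111101001 = 4585
(x | (x + 1) sets the lowest cleared bit.)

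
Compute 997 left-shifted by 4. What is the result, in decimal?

997 = 00001111100101
shift left by 4 → 11111001010000 = 15952
(equivalently, 997 × 2^4 = 997 × 16)

15952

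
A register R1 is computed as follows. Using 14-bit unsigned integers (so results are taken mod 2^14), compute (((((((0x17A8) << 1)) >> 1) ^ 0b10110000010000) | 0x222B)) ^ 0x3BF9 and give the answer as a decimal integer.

0x17A8 = 01011110101000
→ << 1 (mod 2^14) → 10111101010000 = 12112
→ >> 1 → 01011110101000 = 6056
0b10110000010000 = 10110000010000
→ ^ → 11101110111000 = 15288
0x222B = 10001000101011
→ | → 11101110111011 = 15291
0x3BF9 = 11101111111001
→ ^ → 00000001000010 = 66

66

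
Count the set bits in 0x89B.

6

0x89B = 100010011011
Count the 1s: 1 + 1 + 1 + 1 + 1 + 1 = 6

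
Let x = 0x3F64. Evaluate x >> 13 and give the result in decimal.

1

0x3F64 = 11111101100100
shift right by 13 → 00000000000001 = 1
(equivalently, floor(16228 / 8192))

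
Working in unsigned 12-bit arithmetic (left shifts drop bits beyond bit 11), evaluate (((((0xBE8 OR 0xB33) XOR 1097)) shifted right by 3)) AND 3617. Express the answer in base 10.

32

0xBE8 = 101111101000
0xB33 = 101100110011
→ OR → 101111111011 = 3067
1097 = 010001001001
→ XOR → 111110110010 = 4018
→ shifted right by 3 → 000111110110 = 502
3617 = 111000100001
→ AND → 000000100000 = 32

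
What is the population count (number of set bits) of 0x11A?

0x11A = 100011010
Count the 1s: 1 + 1 + 1 + 1 = 4

4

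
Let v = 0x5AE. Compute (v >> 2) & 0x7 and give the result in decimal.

v = 010110101110
Shift right by 2: 0101101011
Mask low 3 bits: 011 = 3

3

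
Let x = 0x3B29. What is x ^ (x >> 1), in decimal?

9917

x = 11101100101001 = 15145
x>>1 = 01110110010100
XOR  = 10011010111101 = 9917
(x ^ (x >> 1) gives the standard binary-reflected Gray code of x.)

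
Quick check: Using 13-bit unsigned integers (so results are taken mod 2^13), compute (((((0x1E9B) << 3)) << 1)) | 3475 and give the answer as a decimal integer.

0x1E9B = 1111010011011
→ << 3 (mod 2^13) → 1010011011000 = 5336
→ << 1 (mod 2^13) → 0100110110000 = 2480
3475 = 0110110010011
→ | → 0110110110011 = 3507

3507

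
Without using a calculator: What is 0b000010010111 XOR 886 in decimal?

a = 0010010111
886 = 1101110110
XOR → 1111100001 = 993

993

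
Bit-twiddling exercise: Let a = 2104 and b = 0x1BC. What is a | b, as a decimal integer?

2492

2104 = 100000111000
0x1BC = 000110111100
 OR → 100110111100 = 2492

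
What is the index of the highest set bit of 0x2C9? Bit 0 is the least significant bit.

0x2C9 = 1011001001
The topmost 1 is at position 9 (since 2^9 = 512 ≤ 713 < 1024).

9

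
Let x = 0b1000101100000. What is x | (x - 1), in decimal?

x = 1000101100000 = 4448
x - 1 = 1000101011111
OR    = 1000101111111 = 4479
(x | (x - 1) sets all bits below the lowest set bit.)

4479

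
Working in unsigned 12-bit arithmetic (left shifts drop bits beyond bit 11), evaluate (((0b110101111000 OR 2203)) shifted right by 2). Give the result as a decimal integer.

894

0b110101111000 = 110101111000
2203 = 100010011011
→ OR → 110111111011 = 3579
→ shifted right by 2 → 001101111110 = 894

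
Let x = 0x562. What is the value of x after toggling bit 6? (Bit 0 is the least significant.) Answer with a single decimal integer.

x = 010101100010
bit 6 is currently 1; toggle it via x ^ (1 << 6) = x ^ 64
→ 010100100010 = 1314

1314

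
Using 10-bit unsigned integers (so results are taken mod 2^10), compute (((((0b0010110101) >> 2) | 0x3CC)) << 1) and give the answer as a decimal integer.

0b0010110101 = 0010110101
→ >> 2 → 0000101101 = 45
0x3CC = 1111001100
→ | → 1111101101 = 1005
→ << 1 (mod 2^10) → 1111011010 = 986

986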